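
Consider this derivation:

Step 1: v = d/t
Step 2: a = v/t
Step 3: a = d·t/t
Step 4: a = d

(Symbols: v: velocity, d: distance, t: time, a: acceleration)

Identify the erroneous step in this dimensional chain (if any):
Step 3

Step 1: v = d/t → LHS [L T^-1], RHS [L T^-1] ✓
Step 2: a = v/t → LHS [L T^-2], RHS [L T^-2] ✓
Step 3: a = d·t/t → LHS [L T^-2], RHS [L] ✗

The first dimensional inconsistency appears in step 3: a = d·t/t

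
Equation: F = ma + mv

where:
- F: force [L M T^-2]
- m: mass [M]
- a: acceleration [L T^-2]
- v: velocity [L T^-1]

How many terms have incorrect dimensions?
1

LHS F: [L M T^-2]
- ma: [L M T^-2] ✓
- mv: [L M T^-1] ✗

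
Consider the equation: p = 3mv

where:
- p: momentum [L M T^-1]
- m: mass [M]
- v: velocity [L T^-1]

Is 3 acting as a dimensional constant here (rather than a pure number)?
No

p has dimensions [L M T^-1] and mv already has dimensions [L M T^-1], so the equation balances without 3 contributing any dimensions. 3 is a pure (dimensionless) number; changing or removing it would not affect dimensional consistency.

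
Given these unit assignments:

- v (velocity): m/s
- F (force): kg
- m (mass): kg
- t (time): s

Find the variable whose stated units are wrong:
F

The variable F (force) should have units N, not kg.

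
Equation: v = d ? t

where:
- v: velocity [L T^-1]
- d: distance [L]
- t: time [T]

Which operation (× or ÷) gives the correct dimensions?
division (÷): v = d ÷ t

v [L T^-1]; d [L]; t [T].
d × t → [L T] ✗
d ÷ t → [L T^-1] ✓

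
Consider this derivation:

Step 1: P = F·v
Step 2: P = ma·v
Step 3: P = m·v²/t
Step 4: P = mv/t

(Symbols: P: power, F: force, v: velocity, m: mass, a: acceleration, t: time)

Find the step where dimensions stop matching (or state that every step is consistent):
Step 4

Step 1: P = F·v → LHS [L^2 M T^-3], RHS [L^2 M T^-3] ✓
Step 2: P = ma·v → LHS [L^2 M T^-3], RHS [L^2 M T^-3] ✓
Step 3: P = m·v²/t → LHS [L^2 M T^-3], RHS [L^2 M T^-3] ✓
Step 4: P = mv/t → LHS [L^2 M T^-3], RHS [L M T^-2] ✗

The first dimensional inconsistency appears in step 4: P = mv/t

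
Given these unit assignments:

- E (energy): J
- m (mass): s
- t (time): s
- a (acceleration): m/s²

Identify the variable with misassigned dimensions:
m

The variable m (mass) should have units kg, not s.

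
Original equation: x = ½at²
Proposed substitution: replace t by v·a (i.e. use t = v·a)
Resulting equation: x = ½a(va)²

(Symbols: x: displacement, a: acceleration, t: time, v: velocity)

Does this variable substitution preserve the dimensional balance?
No

[t] = [T] and [v·a] = [L^2 T^-3]. These differ, so the substitution replaces a quantity by one of different dimensions and the result x = ½a(va)² has LHS [L] vs RHS [L^5 T^-8] — inconsistent.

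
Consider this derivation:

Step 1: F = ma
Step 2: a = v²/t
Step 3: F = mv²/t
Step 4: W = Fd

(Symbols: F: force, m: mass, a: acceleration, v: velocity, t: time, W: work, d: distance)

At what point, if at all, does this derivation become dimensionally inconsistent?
Step 2

Step 1: F = ma → LHS [L M T^-2], RHS [L M T^-2] ✓
Step 2: a = v²/t → LHS [L T^-2], RHS [L^2 T^-3] ✗

The first dimensional inconsistency appears in step 2: a = v²/t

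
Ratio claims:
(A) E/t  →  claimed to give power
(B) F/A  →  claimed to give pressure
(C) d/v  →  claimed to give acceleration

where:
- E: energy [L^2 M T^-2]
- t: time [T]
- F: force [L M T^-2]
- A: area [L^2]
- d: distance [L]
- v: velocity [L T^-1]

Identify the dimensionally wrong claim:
(C) d/v does not give acceleration

(A) E/t: [L^2 M T^-3] = power [L^2 M T^-3] ✓
(B) F/A: [L^-1 M T^-2] = pressure [L^-1 M T^-2] ✓
(C) d/v: [T] ≠ acceleration [L T^-2] ✗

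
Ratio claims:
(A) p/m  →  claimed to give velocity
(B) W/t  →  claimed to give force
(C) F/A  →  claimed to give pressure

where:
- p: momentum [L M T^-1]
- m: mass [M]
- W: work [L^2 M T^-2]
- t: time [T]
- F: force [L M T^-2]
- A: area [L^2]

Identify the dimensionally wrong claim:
(B) W/t does not give force

(A) p/m: [L T^-1] = velocity [L T^-1] ✓
(B) W/t: [L^2 M T^-3] ≠ force [L M T^-2] ✗
(C) F/A: [L^-1 M T^-2] = pressure [L^-1 M T^-2] ✓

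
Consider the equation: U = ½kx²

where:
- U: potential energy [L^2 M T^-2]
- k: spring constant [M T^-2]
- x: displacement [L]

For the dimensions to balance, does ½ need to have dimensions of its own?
No

U has dimensions [L^2 M T^-2] and kx² already has dimensions [L^2 M T^-2], so the equation balances without ½ contributing any dimensions. ½ is a pure (dimensionless) number; changing or removing it would not affect dimensional consistency.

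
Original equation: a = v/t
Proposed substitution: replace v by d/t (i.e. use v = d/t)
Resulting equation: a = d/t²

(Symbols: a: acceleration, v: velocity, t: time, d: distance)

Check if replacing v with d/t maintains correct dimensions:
Yes

[v] = [L T^-1] and [d/t] = [L T^-1]. These match, so the substitution replaces a quantity by one of the same dimensions and the result a = d/t² has LHS [L T^-2] vs RHS [L T^-2] — still consistent.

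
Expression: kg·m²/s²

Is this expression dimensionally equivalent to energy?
Yes

The expression kg·m²/s² has dimensions [L^2 M T^-2], which is exactly energy [L^2 M T^-2].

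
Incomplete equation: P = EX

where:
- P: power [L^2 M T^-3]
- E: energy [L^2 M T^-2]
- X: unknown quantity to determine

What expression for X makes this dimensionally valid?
X = f (inverse time / frequency (1/t)), dimensions [T^-1]

P has dimensions [L^2 M T^-3]; the rest of the RHS (E) has dimensions [L^2 M T^-2].
So X must have dimensions [T^-1] — X = f (inverse time / frequency (1/t)).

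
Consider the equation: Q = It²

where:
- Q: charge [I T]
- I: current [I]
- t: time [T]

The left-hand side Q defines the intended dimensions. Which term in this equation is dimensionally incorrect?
The right-hand side term It²

Q has dimensions [I T], but It² has dimensions [I T^2], so the term It² is dimensionally wrong for Q.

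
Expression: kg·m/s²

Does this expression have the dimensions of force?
Yes

The expression kg·m/s² has dimensions [L M T^-2], which is exactly force [L M T^-2].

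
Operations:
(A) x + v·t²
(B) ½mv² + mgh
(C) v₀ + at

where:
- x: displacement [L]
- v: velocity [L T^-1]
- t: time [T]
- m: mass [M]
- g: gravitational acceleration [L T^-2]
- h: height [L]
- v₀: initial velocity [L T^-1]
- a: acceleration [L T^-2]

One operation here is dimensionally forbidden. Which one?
(A) x + v·t²

(A) x + v·t²: x [L] and v·t² [L T] — different dimensions cannot be added/subtracted ✗
(B) ½mv² + mgh: ½mv² [L^2 M T^-2] and mgh [L^2 M T^-2] — same dimensions ✓
(C) v₀ + at: v₀ [L T^-1] and at [L T^-1] — same dimensions ✓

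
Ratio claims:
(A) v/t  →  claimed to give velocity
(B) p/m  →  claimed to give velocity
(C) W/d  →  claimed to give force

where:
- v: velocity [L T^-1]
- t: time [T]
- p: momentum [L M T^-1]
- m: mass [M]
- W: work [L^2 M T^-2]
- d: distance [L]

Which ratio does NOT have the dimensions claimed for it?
(A) v/t does not give velocity

(A) v/t: [L T^-2] ≠ velocity [L T^-1] ✗
(B) p/m: [L T^-1] = velocity [L T^-1] ✓
(C) W/d: [L M T^-2] = force [L M T^-2] ✓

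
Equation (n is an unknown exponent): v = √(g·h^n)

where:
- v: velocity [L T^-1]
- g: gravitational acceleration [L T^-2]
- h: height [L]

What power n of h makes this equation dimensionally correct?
n = 1

v has dimensions [L T^-1]; h has dimensions [L].
With n = 1: √(g·h^1) has dimensions [L T^-1], matching the LHS ✓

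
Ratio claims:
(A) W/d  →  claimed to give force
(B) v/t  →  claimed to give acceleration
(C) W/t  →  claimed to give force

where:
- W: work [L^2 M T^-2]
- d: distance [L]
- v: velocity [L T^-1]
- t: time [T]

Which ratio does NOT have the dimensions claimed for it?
(C) W/t does not give force

(A) W/d: [L M T^-2] = force [L M T^-2] ✓
(B) v/t: [L T^-2] = acceleration [L T^-2] ✓
(C) W/t: [L^2 M T^-3] ≠ force [L M T^-2] ✗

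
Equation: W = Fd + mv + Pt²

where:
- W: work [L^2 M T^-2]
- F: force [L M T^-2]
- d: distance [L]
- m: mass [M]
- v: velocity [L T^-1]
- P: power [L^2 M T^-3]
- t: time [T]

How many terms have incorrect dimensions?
2

LHS W: [L^2 M T^-2]
- Fd: [L^2 M T^-2] ✓
- mv: [L M T^-1] ✗
- Pt²: [L^2 M T^-1] ✗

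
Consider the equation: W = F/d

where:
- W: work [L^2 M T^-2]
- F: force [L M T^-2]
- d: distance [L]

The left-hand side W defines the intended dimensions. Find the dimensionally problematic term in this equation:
The right-hand side term F/d

W has dimensions [L^2 M T^-2], but F/d has dimensions [M T^-2], so the term F/d is dimensionally wrong for W.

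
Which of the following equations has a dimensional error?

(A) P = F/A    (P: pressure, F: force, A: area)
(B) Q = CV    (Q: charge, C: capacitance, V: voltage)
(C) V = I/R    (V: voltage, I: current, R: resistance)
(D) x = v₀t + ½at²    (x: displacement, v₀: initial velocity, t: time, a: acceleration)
(C) V = I/R

The equation (C) V = I/R is dimensionally incorrect.

LHS (V): [I^-1 L^2 M T^-3]
RHS (I/R): [I^3 L^-2 M^-1 T^3] ✗

The dimensions do not match. The other three equations balance.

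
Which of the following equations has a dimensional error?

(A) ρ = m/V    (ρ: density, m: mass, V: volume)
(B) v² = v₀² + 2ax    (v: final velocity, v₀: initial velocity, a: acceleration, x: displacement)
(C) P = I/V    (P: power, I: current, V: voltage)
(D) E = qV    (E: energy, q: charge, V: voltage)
(C) P = I/V

The equation (C) P = I/V is dimensionally incorrect.

LHS (P): [L^2 M T^-3]
RHS (I/V): [I^2 L^-2 M^-1 T^3] ✗

The dimensions do not match. The other three equations balance.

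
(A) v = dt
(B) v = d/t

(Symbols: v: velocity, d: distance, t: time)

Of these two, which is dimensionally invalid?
(A)

(A) v = dt: LHS [L T^-1], RHS [L T] ✗
(B) v = d/t: LHS [L T^-1], RHS [L T^-1] ✓

Expression (A) v = dt is dimensionally incorrect.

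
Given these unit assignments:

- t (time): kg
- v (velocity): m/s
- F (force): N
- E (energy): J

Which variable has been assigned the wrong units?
t

The variable t (time) should have units s, not kg.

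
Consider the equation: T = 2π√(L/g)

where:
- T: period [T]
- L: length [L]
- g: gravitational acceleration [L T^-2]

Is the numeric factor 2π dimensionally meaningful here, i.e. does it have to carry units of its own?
No

T has dimensions [T] and √(L/g) already has dimensions [T], so the equation balances without 2π contributing any dimensions. 2π is a pure (dimensionless) number; changing or removing it would not affect dimensional consistency.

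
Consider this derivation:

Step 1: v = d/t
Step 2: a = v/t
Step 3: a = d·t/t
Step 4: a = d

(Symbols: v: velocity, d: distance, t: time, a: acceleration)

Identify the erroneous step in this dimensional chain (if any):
Step 3

Step 1: v = d/t → LHS [L T^-1], RHS [L T^-1] ✓
Step 2: a = v/t → LHS [L T^-2], RHS [L T^-2] ✓
Step 3: a = d·t/t → LHS [L T^-2], RHS [L] ✗

The first dimensional inconsistency appears in step 3: a = d·t/t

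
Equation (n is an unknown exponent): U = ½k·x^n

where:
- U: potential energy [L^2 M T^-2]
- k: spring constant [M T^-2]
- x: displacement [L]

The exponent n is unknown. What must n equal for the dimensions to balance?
n = 2

U has dimensions [L^2 M T^-2]; x has dimensions [L].
The rest of the RHS has dimensions [M T^-2], so x^n must supply [L^2].
With n = 2: ½k·x^2 has dimensions [L^2 M T^-2], matching the LHS ✓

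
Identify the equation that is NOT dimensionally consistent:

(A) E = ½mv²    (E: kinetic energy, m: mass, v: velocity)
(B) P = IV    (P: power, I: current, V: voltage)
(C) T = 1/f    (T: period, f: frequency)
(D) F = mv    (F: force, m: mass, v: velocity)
(D) F = mv

The equation (D) F = mv is dimensionally incorrect.

LHS (F): [L M T^-2]
RHS (mv): [L M T^-1] ✗

The dimensions do not match. The other three equations balance.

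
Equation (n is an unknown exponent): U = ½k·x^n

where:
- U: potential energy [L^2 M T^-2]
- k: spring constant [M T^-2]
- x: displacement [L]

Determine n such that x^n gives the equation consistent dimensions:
n = 2

U has dimensions [L^2 M T^-2]; x has dimensions [L].
The rest of the RHS has dimensions [M T^-2], so x^n must supply [L^2].
With n = 2: ½k·x^2 has dimensions [L^2 M T^-2], matching the LHS ✓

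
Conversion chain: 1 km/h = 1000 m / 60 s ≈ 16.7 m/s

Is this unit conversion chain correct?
The chain is incorrect (it contains an error).

Incorrect: 1 h = 3600 s, not 60 s (1 km/h ≈ 0.278 m/s)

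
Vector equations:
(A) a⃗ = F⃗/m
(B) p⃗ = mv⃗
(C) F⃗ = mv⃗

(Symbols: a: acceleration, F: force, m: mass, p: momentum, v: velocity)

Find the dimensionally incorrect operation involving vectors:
(C) F⃗ = mv⃗

(A) a⃗ = F⃗/m: LHS [L T^-2], RHS [L T^-2] ✓ — force (vector) divided by mass (scalar)
(B) p⃗ = mv⃗: LHS [L M T^-1], RHS [L M T^-1] ✓ — mass (scalar) times velocity (vector)
(C) F⃗ = mv⃗: LHS [L M T^-2], RHS [L M T^-1] ✗ — mass times velocity is momentum, not force; should be ma⃗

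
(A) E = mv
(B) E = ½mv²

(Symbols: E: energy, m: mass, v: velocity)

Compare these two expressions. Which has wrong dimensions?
(A)

(A) E = mv: LHS [L^2 M T^-2], RHS [L M T^-1] ✗
(B) E = ½mv²: LHS [L^2 M T^-2], RHS [L^2 M T^-2] ✓

Expression (A) E = mv is dimensionally incorrect.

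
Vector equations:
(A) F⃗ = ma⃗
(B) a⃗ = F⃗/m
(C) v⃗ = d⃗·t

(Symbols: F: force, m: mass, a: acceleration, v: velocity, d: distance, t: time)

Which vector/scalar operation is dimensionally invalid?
(C) v⃗ = d⃗·t

(A) F⃗ = ma⃗: LHS [L M T^-2], RHS [L M T^-2] ✓ — Force and acceleration are vectors, mass is a scalar
(B) a⃗ = F⃗/m: LHS [L T^-2], RHS [L T^-2] ✓ — force (vector) divided by mass (scalar)
(C) v⃗ = d⃗·t: LHS [L T^-1], RHS [L T] ✗ — velocity is displacement per time; should be d⃗/t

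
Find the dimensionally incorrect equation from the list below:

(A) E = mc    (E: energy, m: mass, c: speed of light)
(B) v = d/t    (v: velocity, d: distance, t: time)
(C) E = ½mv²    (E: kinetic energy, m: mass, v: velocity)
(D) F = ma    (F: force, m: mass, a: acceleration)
(A) E = mc

The equation (A) E = mc is dimensionally incorrect.

LHS (E): [L^2 M T^-2]
RHS (mc): [L M T^-1] ✗

The dimensions do not match. The other three equations balance.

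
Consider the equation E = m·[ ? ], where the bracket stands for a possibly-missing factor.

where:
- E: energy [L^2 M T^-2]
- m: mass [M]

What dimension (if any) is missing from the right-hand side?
[L^2 T^-2] — velocity squared (e.g. v²)

E has dimensions [L^2 M T^-2]; m has dimensions [M].
The bracketed factor must supply [L^2 M T^-2] / [M] = [L^2 T^-2].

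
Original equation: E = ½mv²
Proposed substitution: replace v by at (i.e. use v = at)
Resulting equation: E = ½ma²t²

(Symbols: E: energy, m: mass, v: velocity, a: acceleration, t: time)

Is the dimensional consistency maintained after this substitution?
Yes

[v] = [L T^-1] and [at] = [L T^-1]. These match, so the substitution replaces a quantity by one of the same dimensions and the result E = ½ma²t² has LHS [L^2 M T^-2] vs RHS [L^2 M T^-2] — still consistent.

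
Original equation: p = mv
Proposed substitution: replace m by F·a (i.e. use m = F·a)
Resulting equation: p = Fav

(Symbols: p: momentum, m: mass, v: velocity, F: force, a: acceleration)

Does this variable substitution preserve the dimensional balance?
No

[m] = [M] and [F·a] = [L^2 M T^-4]. These differ, so the substitution replaces a quantity by one of different dimensions and the result p = Fav has LHS [L M T^-1] vs RHS [L^3 M T^-5] — inconsistent.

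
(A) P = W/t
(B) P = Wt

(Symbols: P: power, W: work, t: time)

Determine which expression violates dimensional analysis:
(B)

(A) P = W/t: LHS [L^2 M T^-3], RHS [L^2 M T^-3] ✓
(B) P = Wt: LHS [L^2 M T^-3], RHS [L^2 M T^-1] ✗

Expression (B) P = Wt is dimensionally incorrect.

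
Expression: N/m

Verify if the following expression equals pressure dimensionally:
No

The expression N/m has dimensions [M T^-2], but pressure has dimensions [L^-1 M T^-2].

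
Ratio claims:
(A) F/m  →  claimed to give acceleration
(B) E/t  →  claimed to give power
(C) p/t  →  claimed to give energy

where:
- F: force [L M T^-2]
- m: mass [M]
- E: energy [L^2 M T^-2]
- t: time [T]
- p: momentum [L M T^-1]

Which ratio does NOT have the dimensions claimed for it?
(C) p/t does not give energy

(A) F/m: [L T^-2] = acceleration [L T^-2] ✓
(B) E/t: [L^2 M T^-3] = power [L^2 M T^-3] ✓
(C) p/t: [L M T^-2] ≠ energy [L^2 M T^-2] ✗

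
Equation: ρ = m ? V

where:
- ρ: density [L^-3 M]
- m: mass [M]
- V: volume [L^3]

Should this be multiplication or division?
division (÷): ρ = m ÷ V

ρ [L^-3 M]; m [M]; V [L^3].
m × V → [L^3 M] ✗
m ÷ V → [L^-3 M] ✓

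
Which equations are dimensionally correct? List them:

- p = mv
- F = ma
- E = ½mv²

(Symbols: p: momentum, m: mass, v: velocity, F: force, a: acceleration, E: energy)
Dimensionally correct: p = mv, F = ma, E = ½mv²
Dimensionally incorrect: none
Ordered (correct first, then incorrect): p = mv, F = ma, E = ½mv²

- p = mv: LHS [L M T^-1], RHS [L M T^-1] → correct ✓
- F = ma: LHS [L M T^-2], RHS [L M T^-2] → correct ✓
- E = ½mv²: LHS [L^2 M T^-2], RHS [L^2 M T^-2] → correct ✓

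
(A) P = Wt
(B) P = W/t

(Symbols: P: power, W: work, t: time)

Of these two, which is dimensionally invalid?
(A)

(A) P = Wt: LHS [L^2 M T^-3], RHS [L^2 M T^-1] ✗
(B) P = W/t: LHS [L^2 M T^-3], RHS [L^2 M T^-3] ✓

Expression (A) P = Wt is dimensionally incorrect.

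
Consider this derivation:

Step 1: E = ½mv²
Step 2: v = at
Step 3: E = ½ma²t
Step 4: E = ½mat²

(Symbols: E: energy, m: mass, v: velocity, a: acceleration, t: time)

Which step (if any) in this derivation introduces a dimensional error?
Step 3

Step 1: E = ½mv² → LHS [L^2 M T^-2], RHS [L^2 M T^-2] ✓
Step 2: v = at → LHS [L T^-1], RHS [L T^-1] ✓
Step 3: E = ½ma²t → LHS [L^2 M T^-2], RHS [L^2 M T^-3] ✗

The first dimensional inconsistency appears in step 3: E = ½ma²t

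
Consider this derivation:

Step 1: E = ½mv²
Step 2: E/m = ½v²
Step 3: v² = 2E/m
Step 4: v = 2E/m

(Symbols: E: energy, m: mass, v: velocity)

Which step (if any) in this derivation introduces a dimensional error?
Step 4

Step 1: E = ½mv² → LHS [L^2 M T^-2], RHS [L^2 M T^-2] ✓
Step 2: E/m = ½v² → LHS [L^2 T^-2], RHS [L^2 T^-2] ✓
Step 3: v² = 2E/m → LHS [L^2 T^-2], RHS [L^2 T^-2] ✓
Step 4: v = 2E/m → LHS [L T^-1], RHS [L^2 T^-2] ✗

The first dimensional inconsistency appears in step 4: v = 2E/m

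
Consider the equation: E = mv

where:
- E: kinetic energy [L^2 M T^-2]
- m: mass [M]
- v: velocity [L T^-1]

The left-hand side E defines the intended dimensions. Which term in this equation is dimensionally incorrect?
The right-hand side term mv

E has dimensions [L^2 M T^-2], but mv has dimensions [L M T^-1], so the term mv is dimensionally wrong for E.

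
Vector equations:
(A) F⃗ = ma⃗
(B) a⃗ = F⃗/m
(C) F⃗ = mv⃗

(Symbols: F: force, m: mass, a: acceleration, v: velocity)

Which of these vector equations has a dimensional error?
(C) F⃗ = mv⃗

(A) F⃗ = ma⃗: LHS [L M T^-2], RHS [L M T^-2] ✓ — Force and acceleration are vectors, mass is a scalar
(B) a⃗ = F⃗/m: LHS [L T^-2], RHS [L T^-2] ✓ — force (vector) divided by mass (scalar)
(C) F⃗ = mv⃗: LHS [L M T^-2], RHS [L M T^-1] ✗ — mass times velocity is momentum, not force; should be ma⃗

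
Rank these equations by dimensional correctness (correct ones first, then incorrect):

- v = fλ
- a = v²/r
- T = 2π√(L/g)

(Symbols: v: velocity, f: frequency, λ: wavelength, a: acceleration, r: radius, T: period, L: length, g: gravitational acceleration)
Dimensionally correct: v = fλ, a = v²/r, T = 2π√(L/g)
Dimensionally incorrect: none
Ordered (correct first, then incorrect): v = fλ, a = v²/r, T = 2π√(L/g)

- v = fλ: LHS [L T^-1], RHS [L T^-1] → correct ✓
- a = v²/r: LHS [L T^-2], RHS [L T^-2] → correct ✓
- T = 2π√(L/g): LHS [T], RHS [T] → correct ✓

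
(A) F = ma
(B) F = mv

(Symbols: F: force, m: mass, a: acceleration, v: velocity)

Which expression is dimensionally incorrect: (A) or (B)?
(B)

(A) F = ma: LHS [L M T^-2], RHS [L M T^-2] ✓
(B) F = mv: LHS [L M T^-2], RHS [L M T^-1] ✗

Expression (B) F = mv is dimensionally incorrect.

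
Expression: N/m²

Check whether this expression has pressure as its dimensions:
Yes

The expression N/m² has dimensions [L^-1 M T^-2], which is exactly pressure [L^-1 M T^-2].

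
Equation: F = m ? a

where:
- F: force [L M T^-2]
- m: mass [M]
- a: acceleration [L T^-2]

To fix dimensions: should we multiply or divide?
multiplication (×): F = m × a

F [L M T^-2]; m [M]; a [L T^-2].
m × a → [L M T^-2] ✓
m ÷ a → [L^-1 M T^2] ✗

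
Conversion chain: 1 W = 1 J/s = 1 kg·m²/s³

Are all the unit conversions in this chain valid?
The chain is correct (no errors).

Correct: Watt is Joule per second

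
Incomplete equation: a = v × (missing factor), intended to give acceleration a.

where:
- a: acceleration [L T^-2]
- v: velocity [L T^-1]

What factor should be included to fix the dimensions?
1/t (inverse time), dimensions [T^-1]

a has dimensions [L T^-2] and v has dimensions [L T^-1].
The missing factor must have dimensions [L T^-2] / [L T^-1] = [T^-1], i.e. inverse time (1/t).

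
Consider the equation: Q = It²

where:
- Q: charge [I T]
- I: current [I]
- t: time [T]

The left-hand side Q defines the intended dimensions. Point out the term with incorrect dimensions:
The right-hand side term It²

Q has dimensions [I T], but It² has dimensions [I T^2], so the term It² is dimensionally wrong for Q.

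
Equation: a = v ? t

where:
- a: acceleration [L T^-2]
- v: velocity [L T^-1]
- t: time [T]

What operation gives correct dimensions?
division (÷): a = v ÷ t

a [L T^-2]; v [L T^-1]; t [T].
v × t → [L] ✗
v ÷ t → [L T^-2] ✓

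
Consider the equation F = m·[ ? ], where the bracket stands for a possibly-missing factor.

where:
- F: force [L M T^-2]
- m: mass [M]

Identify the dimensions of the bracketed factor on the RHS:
[L T^-2] — acceleration (e.g. a)

F has dimensions [L M T^-2]; m has dimensions [M].
The bracketed factor must supply [L M T^-2] / [M] = [L T^-2].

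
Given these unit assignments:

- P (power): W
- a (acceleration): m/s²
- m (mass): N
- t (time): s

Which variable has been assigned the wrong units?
m

The variable m (mass) should have units kg, not N.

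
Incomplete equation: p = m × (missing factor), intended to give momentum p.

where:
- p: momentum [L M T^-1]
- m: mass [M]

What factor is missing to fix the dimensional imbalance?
v (velocity), dimensions [L T^-1]

p has dimensions [L M T^-1] and m has dimensions [M].
The missing factor must have dimensions [L M T^-1] / [M] = [L T^-1], i.e. velocity (v).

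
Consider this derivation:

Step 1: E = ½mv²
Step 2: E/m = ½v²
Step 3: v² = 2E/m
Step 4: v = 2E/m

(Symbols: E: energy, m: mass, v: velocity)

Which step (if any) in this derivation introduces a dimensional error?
Step 4

Step 1: E = ½mv² → LHS [L^2 M T^-2], RHS [L^2 M T^-2] ✓
Step 2: E/m = ½v² → LHS [L^2 T^-2], RHS [L^2 T^-2] ✓
Step 3: v² = 2E/m → LHS [L^2 T^-2], RHS [L^2 T^-2] ✓
Step 4: v = 2E/m → LHS [L T^-1], RHS [L^2 T^-2] ✗

The first dimensional inconsistency appears in step 4: v = 2E/m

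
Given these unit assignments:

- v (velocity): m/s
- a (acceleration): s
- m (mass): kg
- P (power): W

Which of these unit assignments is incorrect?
a

The variable a (acceleration) should have units m/s², not s.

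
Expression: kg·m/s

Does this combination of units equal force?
No

The expression kg·m/s has dimensions [L M T^-1], but force has dimensions [L M T^-2].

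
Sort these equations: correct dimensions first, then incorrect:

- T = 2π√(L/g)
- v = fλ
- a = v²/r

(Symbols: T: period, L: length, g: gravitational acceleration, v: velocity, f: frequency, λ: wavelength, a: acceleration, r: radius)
Dimensionally correct: T = 2π√(L/g), v = fλ, a = v²/r
Dimensionally incorrect: none
Ordered (correct first, then incorrect): T = 2π√(L/g), v = fλ, a = v²/r

- T = 2π√(L/g): LHS [T], RHS [T] → correct ✓
- v = fλ: LHS [L T^-1], RHS [L T^-1] → correct ✓
- a = v²/r: LHS [L T^-2], RHS [L T^-2] → correct ✓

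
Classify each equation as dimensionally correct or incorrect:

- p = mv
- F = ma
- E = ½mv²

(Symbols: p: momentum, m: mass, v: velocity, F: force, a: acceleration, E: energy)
Dimensionally correct: p = mv, F = ma, E = ½mv²
Dimensionally incorrect: none
Ordered (correct first, then incorrect): p = mv, F = ma, E = ½mv²

- p = mv: LHS [L M T^-1], RHS [L M T^-1] → correct ✓
- F = ma: LHS [L M T^-2], RHS [L M T^-2] → correct ✓
- E = ½mv²: LHS [L^2 M T^-2], RHS [L^2 M T^-2] → correct ✓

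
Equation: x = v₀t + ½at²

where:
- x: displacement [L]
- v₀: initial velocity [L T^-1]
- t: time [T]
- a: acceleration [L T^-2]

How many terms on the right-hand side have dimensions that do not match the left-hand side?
0

LHS x: [L]
- v₀t: [L] ✓
- ½at²: [L] ✓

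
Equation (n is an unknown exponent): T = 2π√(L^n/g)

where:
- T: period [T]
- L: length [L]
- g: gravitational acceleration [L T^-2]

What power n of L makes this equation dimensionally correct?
n = 1

T has dimensions [T]; L has dimensions [L].
With n = 1: 2π√(L^1/g) has dimensions [T], matching the LHS ✓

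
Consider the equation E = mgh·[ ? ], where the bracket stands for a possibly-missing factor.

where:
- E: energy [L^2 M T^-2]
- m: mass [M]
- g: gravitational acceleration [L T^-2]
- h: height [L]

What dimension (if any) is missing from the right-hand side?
Nothing is missing — the bracketed factor must be dimensionless.

E has dimensions [L^2 M T^-2] and mgh already has dimensions [L^2 M T^-2], so E = mgh is dimensionally complete.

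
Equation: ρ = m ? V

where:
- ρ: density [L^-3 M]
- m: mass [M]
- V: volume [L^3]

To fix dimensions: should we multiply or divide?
division (÷): ρ = m ÷ V

ρ [L^-3 M]; m [M]; V [L^3].
m × V → [L^3 M] ✗
m ÷ V → [L^-3 M] ✓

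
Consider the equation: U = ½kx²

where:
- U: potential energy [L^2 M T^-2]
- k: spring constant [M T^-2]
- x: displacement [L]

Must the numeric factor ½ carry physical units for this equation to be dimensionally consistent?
No

U has dimensions [L^2 M T^-2] and kx² already has dimensions [L^2 M T^-2], so the equation balances without ½ contributing any dimensions. ½ is a pure (dimensionless) number; changing or removing it would not affect dimensional consistency.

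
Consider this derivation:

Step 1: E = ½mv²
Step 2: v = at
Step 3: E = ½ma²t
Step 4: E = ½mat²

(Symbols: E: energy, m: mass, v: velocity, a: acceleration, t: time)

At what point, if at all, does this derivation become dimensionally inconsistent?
Step 3

Step 1: E = ½mv² → LHS [L^2 M T^-2], RHS [L^2 M T^-2] ✓
Step 2: v = at → LHS [L T^-1], RHS [L T^-1] ✓
Step 3: E = ½ma²t → LHS [L^2 M T^-2], RHS [L^2 M T^-3] ✗

The first dimensional inconsistency appears in step 3: E = ½ma²t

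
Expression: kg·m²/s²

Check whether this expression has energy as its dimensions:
Yes

The expression kg·m²/s² has dimensions [L^2 M T^-2], which is exactly energy [L^2 M T^-2].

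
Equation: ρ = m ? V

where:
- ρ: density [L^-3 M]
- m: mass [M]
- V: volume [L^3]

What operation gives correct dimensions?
division (÷): ρ = m ÷ V

ρ [L^-3 M]; m [M]; V [L^3].
m × V → [L^3 M] ✗
m ÷ V → [L^-3 M] ✓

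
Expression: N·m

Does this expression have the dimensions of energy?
Yes

The expression N·m has dimensions [L^2 M T^-2], which is exactly energy [L^2 M T^-2].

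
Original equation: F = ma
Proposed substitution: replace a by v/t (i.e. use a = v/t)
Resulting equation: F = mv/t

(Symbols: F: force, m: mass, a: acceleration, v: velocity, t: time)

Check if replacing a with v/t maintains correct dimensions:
Yes

[a] = [L T^-2] and [v/t] = [L T^-2]. These match, so the substitution replaces a quantity by one of the same dimensions and the result F = mv/t has LHS [L M T^-2] vs RHS [L M T^-2] — still consistent.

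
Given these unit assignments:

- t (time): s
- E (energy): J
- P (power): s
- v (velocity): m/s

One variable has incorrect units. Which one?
P

The variable P (power) should have units W, not s.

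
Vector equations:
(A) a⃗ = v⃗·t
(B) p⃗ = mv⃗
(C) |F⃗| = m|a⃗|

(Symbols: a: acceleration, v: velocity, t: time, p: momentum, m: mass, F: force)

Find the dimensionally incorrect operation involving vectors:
(A) a⃗ = v⃗·t

(A) a⃗ = v⃗·t: LHS [L T^-2], RHS [L] ✗ — acceleration is velocity per time; should be v⃗/t
(B) p⃗ = mv⃗: LHS [L M T^-1], RHS [L M T^-1] ✓ — mass (scalar) times velocity (vector)
(C) |F⃗| = m|a⃗|: LHS [L M T^-2], RHS [L M T^-2] ✓ — magnitudes of vectors are scalars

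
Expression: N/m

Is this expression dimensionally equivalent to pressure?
No

The expression N/m has dimensions [M T^-2], but pressure has dimensions [L^-1 M T^-2].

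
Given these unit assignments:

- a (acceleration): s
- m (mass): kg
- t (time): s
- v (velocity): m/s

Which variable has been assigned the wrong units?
a

The variable a (acceleration) should have units m/s², not s.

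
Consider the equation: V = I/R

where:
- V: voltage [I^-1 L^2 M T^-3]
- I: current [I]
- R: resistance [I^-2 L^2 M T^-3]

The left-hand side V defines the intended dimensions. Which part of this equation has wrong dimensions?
The right-hand side term I/R

V has dimensions [I^-1 L^2 M T^-3], but I/R has dimensions [I^3 L^-2 M^-1 T^3], so the term I/R is dimensionally wrong for V.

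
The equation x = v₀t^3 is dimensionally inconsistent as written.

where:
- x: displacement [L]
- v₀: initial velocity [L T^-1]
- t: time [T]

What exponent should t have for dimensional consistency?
The exponent of t should be 1: x = v₀t

The LHS x has dimensions [L]; t has dimensions [T].
As written, the RHS v₀t^3 (exponent 3 on t) has dimensions [L T^2], which does not match.
With exponent 1, the RHS v₀t has dimensions [L], matching the LHS.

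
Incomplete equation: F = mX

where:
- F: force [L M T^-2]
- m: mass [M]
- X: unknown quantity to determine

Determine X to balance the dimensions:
X = a (acceleration), dimensions [L T^-2]

F has dimensions [L M T^-2]; the rest of the RHS (m) has dimensions [M].
So X must have dimensions [L T^-2] — X = a (acceleration).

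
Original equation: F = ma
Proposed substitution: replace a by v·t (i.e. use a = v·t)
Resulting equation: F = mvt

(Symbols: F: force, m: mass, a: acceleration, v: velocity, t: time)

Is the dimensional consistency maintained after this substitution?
No

[a] = [L T^-2] and [v·t] = [L]. These differ, so the substitution replaces a quantity by one of different dimensions and the result F = mvt has LHS [L M T^-2] vs RHS [L M] — inconsistent.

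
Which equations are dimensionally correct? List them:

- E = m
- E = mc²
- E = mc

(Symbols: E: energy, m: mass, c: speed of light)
Dimensionally correct: E = mc²
Dimensionally incorrect: E = m, E = mc
Ordered (correct first, then incorrect): E = mc², E = m, E = mc

- E = m: LHS [L^2 M T^-2], RHS [M] → incorrect ✗
- E = mc²: LHS [L^2 M T^-2], RHS [L^2 M T^-2] → correct ✓
- E = mc: LHS [L^2 M T^-2], RHS [L M T^-1] → incorrect ✗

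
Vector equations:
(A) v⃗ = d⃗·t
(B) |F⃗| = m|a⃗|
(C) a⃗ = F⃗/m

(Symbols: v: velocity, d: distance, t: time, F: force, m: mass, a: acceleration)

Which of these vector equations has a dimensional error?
(A) v⃗ = d⃗·t

(A) v⃗ = d⃗·t: LHS [L T^-1], RHS [L T] ✗ — velocity is displacement per time; should be d⃗/t
(B) |F⃗| = m|a⃗|: LHS [L M T^-2], RHS [L M T^-2] ✓ — magnitudes of vectors are scalars
(C) a⃗ = F⃗/m: LHS [L T^-2], RHS [L T^-2] ✓ — force (vector) divided by mass (scalar)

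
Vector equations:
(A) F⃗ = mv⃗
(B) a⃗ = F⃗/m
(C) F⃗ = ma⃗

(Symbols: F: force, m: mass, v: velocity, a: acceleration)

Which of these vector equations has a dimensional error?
(A) F⃗ = mv⃗

(A) F⃗ = mv⃗: LHS [L M T^-2], RHS [L M T^-1] ✗ — mass times velocity is momentum, not force; should be ma⃗
(B) a⃗ = F⃗/m: LHS [L T^-2], RHS [L T^-2] ✓ — force (vector) divided by mass (scalar)
(C) F⃗ = ma⃗: LHS [L M T^-2], RHS [L M T^-2] ✓ — Force and acceleration are vectors, mass is a scalar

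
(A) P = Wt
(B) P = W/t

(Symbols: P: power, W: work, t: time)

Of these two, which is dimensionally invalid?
(A)

(A) P = Wt: LHS [L^2 M T^-3], RHS [L^2 M T^-1] ✗
(B) P = W/t: LHS [L^2 M T^-3], RHS [L^2 M T^-3] ✓

Expression (A) P = Wt is dimensionally incorrect.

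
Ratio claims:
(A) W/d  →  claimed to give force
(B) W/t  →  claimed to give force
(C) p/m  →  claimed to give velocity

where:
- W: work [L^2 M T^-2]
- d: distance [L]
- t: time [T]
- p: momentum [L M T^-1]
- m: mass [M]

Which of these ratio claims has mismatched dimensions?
(B) W/t does not give force

(A) W/d: [L M T^-2] = force [L M T^-2] ✓
(B) W/t: [L^2 M T^-3] ≠ force [L M T^-2] ✗
(C) p/m: [L T^-1] = velocity [L T^-1] ✓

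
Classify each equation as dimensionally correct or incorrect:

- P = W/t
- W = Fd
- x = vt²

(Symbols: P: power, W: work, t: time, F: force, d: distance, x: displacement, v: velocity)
Dimensionally correct: P = W/t, W = Fd
Dimensionally incorrect: x = vt²
Ordered (correct first, then incorrect): P = W/t, W = Fd, x = vt²

- P = W/t: LHS [L^2 M T^-3], RHS [L^2 M T^-3] → correct ✓
- W = Fd: LHS [L^2 M T^-2], RHS [L^2 M T^-2] → correct ✓
- x = vt²: LHS [L], RHS [L T] → incorrect ✗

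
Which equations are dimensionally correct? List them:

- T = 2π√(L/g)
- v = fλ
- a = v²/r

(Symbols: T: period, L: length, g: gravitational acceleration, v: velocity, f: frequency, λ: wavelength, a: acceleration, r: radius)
Dimensionally correct: T = 2π√(L/g), v = fλ, a = v²/r
Dimensionally incorrect: none
Ordered (correct first, then incorrect): T = 2π√(L/g), v = fλ, a = v²/r

- T = 2π√(L/g): LHS [T], RHS [T] → correct ✓
- v = fλ: LHS [L T^-1], RHS [L T^-1] → correct ✓
- a = v²/r: LHS [L T^-2], RHS [L T^-2] → correct ✓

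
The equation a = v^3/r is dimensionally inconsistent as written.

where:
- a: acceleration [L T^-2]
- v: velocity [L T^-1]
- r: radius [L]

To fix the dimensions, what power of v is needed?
The exponent of v should be 2: a = v^2/r

The LHS a has dimensions [L T^-2]; v has dimensions [L T^-1].
As written, the RHS v^3/r (exponent 3 on v) has dimensions [L^2 T^-3], which does not match.
With exponent 2, the RHS v^2/r has dimensions [L T^-2], matching the LHS.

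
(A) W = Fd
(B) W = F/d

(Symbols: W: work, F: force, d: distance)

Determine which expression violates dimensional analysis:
(B)

(A) W = Fd: LHS [L^2 M T^-2], RHS [L^2 M T^-2] ✓
(B) W = F/d: LHS [L^2 M T^-2], RHS [M T^-2] ✗

Expression (B) W = F/d is dimensionally incorrect.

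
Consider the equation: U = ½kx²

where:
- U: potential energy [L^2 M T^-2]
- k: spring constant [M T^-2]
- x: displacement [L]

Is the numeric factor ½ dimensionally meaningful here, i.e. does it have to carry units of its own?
No

U has dimensions [L^2 M T^-2] and kx² already has dimensions [L^2 M T^-2], so the equation balances without ½ contributing any dimensions. ½ is a pure (dimensionless) number; changing or removing it would not affect dimensional consistency.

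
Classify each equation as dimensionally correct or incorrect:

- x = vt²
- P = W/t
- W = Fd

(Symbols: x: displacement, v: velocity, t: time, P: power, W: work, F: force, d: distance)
Dimensionally correct: P = W/t, W = Fd
Dimensionally incorrect: x = vt²
Ordered (correct first, then incorrect): P = W/t, W = Fd, x = vt²

- x = vt²: LHS [L], RHS [L T] → incorrect ✗
- P = W/t: LHS [L^2 M T^-3], RHS [L^2 M T^-3] → correct ✓
- W = Fd: LHS [L^2 M T^-2], RHS [L^2 M T^-2] → correct ✓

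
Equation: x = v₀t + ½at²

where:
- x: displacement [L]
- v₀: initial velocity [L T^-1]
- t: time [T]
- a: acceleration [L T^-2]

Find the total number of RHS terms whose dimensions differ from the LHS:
0

LHS x: [L]
- v₀t: [L] ✓
- ½at²: [L] ✓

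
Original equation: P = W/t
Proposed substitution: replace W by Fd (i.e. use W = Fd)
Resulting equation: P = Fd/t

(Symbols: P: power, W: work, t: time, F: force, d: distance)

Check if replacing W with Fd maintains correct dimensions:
Yes

[W] = [L^2 M T^-2] and [Fd] = [L^2 M T^-2]. These match, so the substitution replaces a quantity by one of the same dimensions and the result P = Fd/t has LHS [L^2 M T^-3] vs RHS [L^2 M T^-3] — still consistent.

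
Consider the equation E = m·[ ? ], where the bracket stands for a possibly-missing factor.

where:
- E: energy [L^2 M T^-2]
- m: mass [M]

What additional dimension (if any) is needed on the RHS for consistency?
[L^2 T^-2] — velocity squared (e.g. v²)

E has dimensions [L^2 M T^-2]; m has dimensions [M].
The bracketed factor must supply [L^2 M T^-2] / [M] = [L^2 T^-2].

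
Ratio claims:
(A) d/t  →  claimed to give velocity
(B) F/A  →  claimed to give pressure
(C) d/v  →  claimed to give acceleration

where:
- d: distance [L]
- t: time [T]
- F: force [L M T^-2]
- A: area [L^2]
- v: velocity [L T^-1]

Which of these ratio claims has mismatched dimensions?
(C) d/v does not give acceleration

(A) d/t: [L T^-1] = velocity [L T^-1] ✓
(B) F/A: [L^-1 M T^-2] = pressure [L^-1 M T^-2] ✓
(C) d/v: [T] ≠ acceleration [L T^-2] ✗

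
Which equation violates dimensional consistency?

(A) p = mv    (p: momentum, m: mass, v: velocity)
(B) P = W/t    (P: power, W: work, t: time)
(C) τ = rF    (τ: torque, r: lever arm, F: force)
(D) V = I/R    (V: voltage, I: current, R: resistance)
(D) V = I/R

The equation (D) V = I/R is dimensionally incorrect.

LHS (V): [I^-1 L^2 M T^-3]
RHS (I/R): [I^3 L^-2 M^-1 T^3] ✗

The dimensions do not match. The other three equations balance.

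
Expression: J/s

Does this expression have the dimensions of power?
Yes

The expression J/s has dimensions [L^2 M T^-3], which is exactly power [L^2 M T^-3].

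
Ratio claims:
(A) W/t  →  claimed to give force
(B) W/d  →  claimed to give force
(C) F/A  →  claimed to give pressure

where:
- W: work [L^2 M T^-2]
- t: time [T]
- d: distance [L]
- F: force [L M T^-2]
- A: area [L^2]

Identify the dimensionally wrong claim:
(A) W/t does not give force

(A) W/t: [L^2 M T^-3] ≠ force [L M T^-2] ✗
(B) W/d: [L M T^-2] = force [L M T^-2] ✓
(C) F/A: [L^-1 M T^-2] = pressure [L^-1 M T^-2] ✓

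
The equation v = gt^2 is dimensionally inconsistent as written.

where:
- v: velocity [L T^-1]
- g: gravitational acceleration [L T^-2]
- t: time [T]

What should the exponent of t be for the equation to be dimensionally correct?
The exponent of t should be 1: v = gt

The LHS v has dimensions [L T^-1]; t has dimensions [T].
As written, the RHS gt^2 (exponent 2 on t) has dimensions [L], which does not match.
With exponent 1, the RHS gt has dimensions [L T^-1], matching the LHS.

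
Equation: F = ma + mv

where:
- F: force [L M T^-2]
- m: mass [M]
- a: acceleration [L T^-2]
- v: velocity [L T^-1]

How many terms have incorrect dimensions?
1

LHS F: [L M T^-2]
- ma: [L M T^-2] ✓
- mv: [L M T^-1] ✗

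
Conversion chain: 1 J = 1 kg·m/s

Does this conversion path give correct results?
The chain is incorrect (it contains an error).

Incorrect: Joule is kg·m²/s², not kg·m/s (that is momentum)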